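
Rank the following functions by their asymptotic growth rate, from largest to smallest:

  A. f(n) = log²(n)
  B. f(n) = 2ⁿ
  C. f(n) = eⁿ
C > B > A

Comparing growth rates:
C = eⁿ is O(eⁿ)
B = 2ⁿ is O(2ⁿ)
A = log²(n) is O(log² n)

Therefore, the order from fastest to slowest is: C > B > A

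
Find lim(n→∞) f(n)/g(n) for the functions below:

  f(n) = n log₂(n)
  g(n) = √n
∞

Since n log₂(n) (O(n log n)) grows faster than √n (O(√n)),
the ratio f(n)/g(n) → ∞ as n → ∞.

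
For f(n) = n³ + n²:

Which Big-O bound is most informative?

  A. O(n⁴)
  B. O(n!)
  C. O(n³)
C

f(n) = n³ + n² is O(n³).
All listed options are valid Big-O bounds (upper bounds),
but O(n³) is the tightest (smallest valid bound).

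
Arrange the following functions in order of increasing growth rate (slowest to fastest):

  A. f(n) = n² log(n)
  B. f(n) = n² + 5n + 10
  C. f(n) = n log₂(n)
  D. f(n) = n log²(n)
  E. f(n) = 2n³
C < D < B < A < E

Comparing growth rates:
C = n log₂(n) is O(n log n)
D = n log²(n) is O(n log² n)
B = n² + 5n + 10 is O(n²)
A = n² log(n) is O(n² log n)
E = 2n³ is O(n³)

Therefore, the order from slowest to fastest is: C < D < B < A < E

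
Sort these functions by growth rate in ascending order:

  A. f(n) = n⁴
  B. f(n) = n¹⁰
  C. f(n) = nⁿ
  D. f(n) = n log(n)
D < A < B < C

Comparing growth rates:
D = n log(n) is O(n log n)
A = n⁴ is O(n⁴)
B = n¹⁰ is O(n¹⁰)
C = nⁿ is O(nⁿ)

Therefore, the order from slowest to fastest is: D < A < B < C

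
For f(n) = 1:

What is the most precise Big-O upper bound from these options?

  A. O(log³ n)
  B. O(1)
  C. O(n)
B

f(n) = 1 is O(1).
All listed options are valid Big-O bounds (upper bounds),
but O(1) is the tightest (smallest valid bound).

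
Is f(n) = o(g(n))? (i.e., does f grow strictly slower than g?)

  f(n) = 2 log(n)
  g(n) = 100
False

f(n) = 2 log(n) is O(log n), and g(n) = 100 is O(1).
Since O(log n) grows faster than or equal to O(1), f(n) = o(g(n)) is false.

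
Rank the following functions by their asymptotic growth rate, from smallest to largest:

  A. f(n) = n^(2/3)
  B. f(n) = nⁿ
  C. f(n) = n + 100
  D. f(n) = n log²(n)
A < C < D < B

Comparing growth rates:
A = n^(2/3) is O(n^(2/3))
C = n + 100 is O(n)
D = n log²(n) is O(n log² n)
B = nⁿ is O(nⁿ)

Therefore, the order from slowest to fastest is: A < C < D < B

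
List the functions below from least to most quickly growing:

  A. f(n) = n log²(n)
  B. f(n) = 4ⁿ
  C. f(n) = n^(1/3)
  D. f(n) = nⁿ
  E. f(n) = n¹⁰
C < A < E < B < D

Comparing growth rates:
C = n^(1/3) is O(n^(1/3))
A = n log²(n) is O(n log² n)
E = n¹⁰ is O(n¹⁰)
B = 4ⁿ is O(4ⁿ)
D = nⁿ is O(nⁿ)

Therefore, the order from slowest to fastest is: C < A < E < B < D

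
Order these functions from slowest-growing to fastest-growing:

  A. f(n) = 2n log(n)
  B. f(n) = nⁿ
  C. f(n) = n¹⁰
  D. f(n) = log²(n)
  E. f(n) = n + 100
D < E < A < C < B

Comparing growth rates:
D = log²(n) is O(log² n)
E = n + 100 is O(n)
A = 2n log(n) is O(n log n)
C = n¹⁰ is O(n¹⁰)
B = nⁿ is O(nⁿ)

Therefore, the order from slowest to fastest is: D < E < A < C < B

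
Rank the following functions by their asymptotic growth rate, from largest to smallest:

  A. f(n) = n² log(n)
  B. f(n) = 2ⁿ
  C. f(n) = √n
B > A > C

Comparing growth rates:
B = 2ⁿ is O(2ⁿ)
A = n² log(n) is O(n² log n)
C = √n is O(√n)

Therefore, the order from fastest to slowest is: B > A > C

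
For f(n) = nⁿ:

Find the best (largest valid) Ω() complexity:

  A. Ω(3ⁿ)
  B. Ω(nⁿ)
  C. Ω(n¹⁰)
B

f(n) = nⁿ is Ω(nⁿ).
All listed options are valid Big-Ω bounds (lower bounds),
but Ω(nⁿ) is the tightest (largest valid bound).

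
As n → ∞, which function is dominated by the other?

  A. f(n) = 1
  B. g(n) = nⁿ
A

f(n) = 1 is O(1), while g(n) = nⁿ is O(nⁿ).
Since O(1) grows slower than O(nⁿ), f(n) is dominated.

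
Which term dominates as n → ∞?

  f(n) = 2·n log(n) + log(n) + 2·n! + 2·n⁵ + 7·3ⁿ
2·n!

Looking at each term:
  - 2·n log(n) is O(n log n)
  - log(n) is O(log n)
  - 2·n! is O(n!)
  - 2·n⁵ is O(n⁵)
  - 7·3ⁿ is O(3ⁿ)

The term 2·n! (O(n!)) grows fastest and dominates all others.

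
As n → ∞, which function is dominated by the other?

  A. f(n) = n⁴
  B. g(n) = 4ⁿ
A

f(n) = n⁴ is O(n⁴), while g(n) = 4ⁿ is O(4ⁿ).
Since O(n⁴) grows slower than O(4ⁿ), f(n) is dominated.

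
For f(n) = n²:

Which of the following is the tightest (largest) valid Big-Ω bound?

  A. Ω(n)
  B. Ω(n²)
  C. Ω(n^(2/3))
B

f(n) = n² is Ω(n²).
All listed options are valid Big-Ω bounds (lower bounds),
but Ω(n²) is the tightest (largest valid bound).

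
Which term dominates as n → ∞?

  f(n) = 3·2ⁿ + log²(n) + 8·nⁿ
8·nⁿ

Looking at each term:
  - 3·2ⁿ is O(2ⁿ)
  - log²(n) is O(log² n)
  - 8·nⁿ is O(nⁿ)

The term 8·nⁿ (O(nⁿ)) grows fastest and dominates all others.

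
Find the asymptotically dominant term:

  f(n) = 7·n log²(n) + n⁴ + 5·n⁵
5·n⁵

Looking at each term:
  - 7·n log²(n) is O(n log² n)
  - n⁴ is O(n⁴)
  - 5·n⁵ is O(n⁵)

The term 5·n⁵ (O(n⁵)) grows fastest and dominates all others.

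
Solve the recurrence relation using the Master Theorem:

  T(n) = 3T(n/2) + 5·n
Θ(n^log₂(3))

Master Theorem: a = 3, b = 2, f(n) = 5·n.
Compute the critical exponent d = log₂(3) = 1.585.
Compare f(n) = Θ(n) against n^d:
  k = 1 < d = 1.585, so f(n) = O(n^(d-ε)) — Case 1.
  The recursion cost dominates: T(n) = Θ(n^d) = Θ(n^log₂(3)).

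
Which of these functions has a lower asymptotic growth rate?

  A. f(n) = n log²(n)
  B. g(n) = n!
A

f(n) = n log²(n) is O(n log² n), while g(n) = n! is O(n!).
Since O(n log² n) grows slower than O(n!), f(n) is dominated.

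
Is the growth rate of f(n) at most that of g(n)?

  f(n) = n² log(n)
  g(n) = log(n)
False

f(n) = n² log(n) is O(n² log n), and g(n) = log(n) is O(log n).
Since O(n² log n) grows faster than O(log n), f(n) = O(g(n)) is false.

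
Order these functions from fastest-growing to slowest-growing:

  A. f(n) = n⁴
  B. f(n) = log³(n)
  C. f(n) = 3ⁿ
C > A > B

Comparing growth rates:
C = 3ⁿ is O(3ⁿ)
A = n⁴ is O(n⁴)
B = log³(n) is O(log³ n)

Therefore, the order from fastest to slowest is: C > A > B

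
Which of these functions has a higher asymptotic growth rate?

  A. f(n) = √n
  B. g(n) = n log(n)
B

f(n) = √n is O(√n), while g(n) = n log(n) is O(n log n).
Since O(n log n) grows faster than O(√n), g(n) dominates.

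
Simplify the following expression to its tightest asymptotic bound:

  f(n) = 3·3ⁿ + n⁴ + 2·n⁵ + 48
Θ(3ⁿ)

Order the terms by growth rate: 48 ≺ n⁴ ≺ 2·n⁵ ≺ 3·3ⁿ.
The fastest-growing term 3·3ⁿ dominates as n → ∞; dropping its constant factor gives Θ(3ⁿ).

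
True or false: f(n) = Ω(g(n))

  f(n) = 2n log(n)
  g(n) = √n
True

f(n) = 2n log(n) is O(n log n), and g(n) = √n is O(√n).
Since O(n log n) grows at least as fast as O(√n), f(n) = Ω(g(n)) is true.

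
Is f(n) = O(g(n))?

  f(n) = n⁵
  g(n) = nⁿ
True

f(n) = n⁵ is O(n⁵), and g(n) = nⁿ is O(nⁿ).
Since O(n⁵) ⊆ O(nⁿ) (f grows no faster than g), f(n) = O(g(n)) is true.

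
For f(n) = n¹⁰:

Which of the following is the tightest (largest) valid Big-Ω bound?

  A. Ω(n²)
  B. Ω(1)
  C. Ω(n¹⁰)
C

f(n) = n¹⁰ is Ω(n¹⁰).
All listed options are valid Big-Ω bounds (lower bounds),
but Ω(n¹⁰) is the tightest (largest valid bound).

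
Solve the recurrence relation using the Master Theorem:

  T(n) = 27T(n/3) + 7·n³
Θ(n³ log n)

Master Theorem: a = 27, b = 3, f(n) = 7·n³.
Compute the critical exponent d = log₃(27) = 3.
Compare f(n) = Θ(n³) against n^d:
  k = 3 = d, so f(n) = Θ(n^d) — Case 2.
  Work is balanced across levels: T(n) = Θ(n^d log n) = Θ(n³ log n).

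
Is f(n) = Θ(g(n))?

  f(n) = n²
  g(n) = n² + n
True

f(n) = n² and g(n) = n² + n are both O(n²).
Since they have the same asymptotic growth rate, f(n) = Θ(g(n)) is true.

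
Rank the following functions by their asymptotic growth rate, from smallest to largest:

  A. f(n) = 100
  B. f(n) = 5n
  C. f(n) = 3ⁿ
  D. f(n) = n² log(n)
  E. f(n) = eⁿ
A < B < D < E < C

Comparing growth rates:
A = 100 is O(1)
B = 5n is O(n)
D = n² log(n) is O(n² log n)
E = eⁿ is O(eⁿ)
C = 3ⁿ is O(3ⁿ)

Therefore, the order from slowest to fastest is: A < B < D < E < C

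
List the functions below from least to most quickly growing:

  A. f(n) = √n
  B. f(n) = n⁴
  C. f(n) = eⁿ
A < B < C

Comparing growth rates:
A = √n is O(√n)
B = n⁴ is O(n⁴)
C = eⁿ is O(eⁿ)

Therefore, the order from slowest to fastest is: A < B < C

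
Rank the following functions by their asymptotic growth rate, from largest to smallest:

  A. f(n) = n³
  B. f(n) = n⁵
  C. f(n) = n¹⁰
C > B > A

Comparing growth rates:
C = n¹⁰ is O(n¹⁰)
B = n⁵ is O(n⁵)
A = n³ is O(n³)

Therefore, the order from fastest to slowest is: C > B > A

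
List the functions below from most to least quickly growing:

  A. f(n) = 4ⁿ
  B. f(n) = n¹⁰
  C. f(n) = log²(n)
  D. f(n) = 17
A > B > C > D

Comparing growth rates:
A = 4ⁿ is O(4ⁿ)
B = n¹⁰ is O(n¹⁰)
C = log²(n) is O(log² n)
D = 17 is O(1)

Therefore, the order from fastest to slowest is: A > B > C > D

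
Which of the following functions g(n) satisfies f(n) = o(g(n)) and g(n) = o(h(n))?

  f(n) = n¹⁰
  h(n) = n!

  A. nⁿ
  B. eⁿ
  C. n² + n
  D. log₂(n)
B

We need g(n) with n¹⁰ = o(g(n)) and g(n) = o(n!), i.e. O(n¹⁰) ≺ g ≺ O(n!).
Check each option:
  A. nⁿ — O(nⁿ) does not grow strictly slower than h(n)
  B. eⁿ — O(eⁿ) is strictly between O(n¹⁰) and O(n!) ✓
  C. n² + n — O(n²) does not grow strictly faster than f(n)
  D. log₂(n) — O(log n) does not grow strictly faster than f(n)

Only option B (eⁿ) lies strictly between.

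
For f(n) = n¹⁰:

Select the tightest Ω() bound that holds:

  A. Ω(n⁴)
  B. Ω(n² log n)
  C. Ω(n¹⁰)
C

f(n) = n¹⁰ is Ω(n¹⁰).
All listed options are valid Big-Ω bounds (lower bounds),
but Ω(n¹⁰) is the tightest (largest valid bound).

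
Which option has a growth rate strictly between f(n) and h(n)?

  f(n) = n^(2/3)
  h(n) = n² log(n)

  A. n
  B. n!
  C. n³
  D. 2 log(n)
A

We need g(n) with n^(2/3) = o(g(n)) and g(n) = o(n² log(n)), i.e. O(n^(2/3)) ≺ g ≺ O(n² log n).
Check each option:
  A. n — O(n) is strictly between O(n^(2/3)) and O(n² log n) ✓
  B. n! — O(n!) does not grow strictly slower than h(n)
  C. n³ — O(n³) does not grow strictly slower than h(n)
  D. 2 log(n) — O(log n) does not grow strictly faster than f(n)

Only option A (n) lies strictly between.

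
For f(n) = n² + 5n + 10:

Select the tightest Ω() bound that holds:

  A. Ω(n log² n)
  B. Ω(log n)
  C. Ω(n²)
C

f(n) = n² + 5n + 10 is Ω(n²).
All listed options are valid Big-Ω bounds (lower bounds),
but Ω(n²) is the tightest (largest valid bound).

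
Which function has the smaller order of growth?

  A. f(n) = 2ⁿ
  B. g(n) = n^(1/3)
B

f(n) = 2ⁿ is O(2ⁿ), while g(n) = n^(1/3) is O(n^(1/3)).
Since O(n^(1/3)) grows slower than O(2ⁿ), g(n) is dominated.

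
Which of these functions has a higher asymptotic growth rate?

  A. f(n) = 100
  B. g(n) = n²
B

f(n) = 100 is O(1), while g(n) = n² is O(n²).
Since O(n²) grows faster than O(1), g(n) dominates.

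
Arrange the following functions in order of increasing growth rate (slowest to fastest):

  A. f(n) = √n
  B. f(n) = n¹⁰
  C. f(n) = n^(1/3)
C < A < B

Comparing growth rates:
C = n^(1/3) is O(n^(1/3))
A = √n is O(√n)
B = n¹⁰ is O(n¹⁰)

Therefore, the order from slowest to fastest is: C < A < B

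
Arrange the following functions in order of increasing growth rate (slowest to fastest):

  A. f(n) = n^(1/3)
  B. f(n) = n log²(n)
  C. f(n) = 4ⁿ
A < B < C

Comparing growth rates:
A = n^(1/3) is O(n^(1/3))
B = n log²(n) is O(n log² n)
C = 4ⁿ is O(4ⁿ)

Therefore, the order from slowest to fastest is: A < B < C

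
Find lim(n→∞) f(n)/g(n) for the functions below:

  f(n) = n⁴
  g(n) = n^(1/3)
∞

Since n⁴ (O(n⁴)) grows faster than n^(1/3) (O(n^(1/3))),
the ratio f(n)/g(n) → ∞ as n → ∞.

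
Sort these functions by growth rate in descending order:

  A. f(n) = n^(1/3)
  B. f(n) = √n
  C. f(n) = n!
C > B > A

Comparing growth rates:
C = n! is O(n!)
B = √n is O(√n)
A = n^(1/3) is O(n^(1/3))

Therefore, the order from fastest to slowest is: C > B > A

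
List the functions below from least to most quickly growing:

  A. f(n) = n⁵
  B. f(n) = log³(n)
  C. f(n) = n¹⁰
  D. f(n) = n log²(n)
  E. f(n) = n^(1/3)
B < E < D < A < C

Comparing growth rates:
B = log³(n) is O(log³ n)
E = n^(1/3) is O(n^(1/3))
D = n log²(n) is O(n log² n)
A = n⁵ is O(n⁵)
C = n¹⁰ is O(n¹⁰)

Therefore, the order from slowest to fastest is: B < E < D < A < C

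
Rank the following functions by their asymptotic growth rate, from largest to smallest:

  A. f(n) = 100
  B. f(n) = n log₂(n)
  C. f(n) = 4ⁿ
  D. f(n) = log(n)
C > B > D > A

Comparing growth rates:
C = 4ⁿ is O(4ⁿ)
B = n log₂(n) is O(n log n)
D = log(n) is O(log n)
A = 100 is O(1)

Therefore, the order from fastest to slowest is: C > B > D > A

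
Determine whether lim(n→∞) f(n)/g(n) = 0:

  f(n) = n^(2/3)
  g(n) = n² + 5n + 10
True

f(n) = n^(2/3) is O(n^(2/3)), and g(n) = n² + 5n + 10 is O(n²).
Since O(n^(2/3)) grows strictly slower than O(n²), f(n) = o(g(n)) is true.
This means lim(n→∞) f(n)/g(n) = 0.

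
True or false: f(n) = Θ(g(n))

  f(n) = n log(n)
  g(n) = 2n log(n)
True

f(n) = n log(n) and g(n) = 2n log(n) are both O(n log n).
Since they have the same asymptotic growth rate, f(n) = Θ(g(n)) is true.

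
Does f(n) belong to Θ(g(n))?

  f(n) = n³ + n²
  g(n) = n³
True

f(n) = n³ + n² and g(n) = n³ are both O(n³).
Since they have the same asymptotic growth rate, f(n) = Θ(g(n)) is true.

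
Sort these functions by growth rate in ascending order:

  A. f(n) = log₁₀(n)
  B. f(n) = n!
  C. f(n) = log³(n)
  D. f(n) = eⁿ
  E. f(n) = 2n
A < C < E < D < B

Comparing growth rates:
A = log₁₀(n) is O(log n)
C = log³(n) is O(log³ n)
E = 2n is O(n)
D = eⁿ is O(eⁿ)
B = n! is O(n!)

Therefore, the order from slowest to fastest is: A < C < E < D < B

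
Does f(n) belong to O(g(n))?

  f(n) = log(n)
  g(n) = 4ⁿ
True

f(n) = log(n) is O(log n), and g(n) = 4ⁿ is O(4ⁿ).
Since O(log n) ⊆ O(4ⁿ) (f grows no faster than g), f(n) = O(g(n)) is true.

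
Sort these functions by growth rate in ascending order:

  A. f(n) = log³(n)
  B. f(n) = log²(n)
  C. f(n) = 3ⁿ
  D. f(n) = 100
D < B < A < C

Comparing growth rates:
D = 100 is O(1)
B = log²(n) is O(log² n)
A = log³(n) is O(log³ n)
C = 3ⁿ is O(3ⁿ)

Therefore, the order from slowest to fastest is: D < B < A < C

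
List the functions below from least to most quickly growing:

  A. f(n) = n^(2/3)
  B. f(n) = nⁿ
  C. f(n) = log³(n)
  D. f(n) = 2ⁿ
C < A < D < B

Comparing growth rates:
C = log³(n) is O(log³ n)
A = n^(2/3) is O(n^(2/3))
D = 2ⁿ is O(2ⁿ)
B = nⁿ is O(nⁿ)

Therefore, the order from slowest to fastest is: C < A < D < B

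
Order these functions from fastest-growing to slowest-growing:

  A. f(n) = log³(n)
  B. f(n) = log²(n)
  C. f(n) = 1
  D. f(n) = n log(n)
D > A > B > C

Comparing growth rates:
D = n log(n) is O(n log n)
A = log³(n) is O(log³ n)
B = log²(n) is O(log² n)
C = 1 is O(1)

Therefore, the order from fastest to slowest is: D > A > B > C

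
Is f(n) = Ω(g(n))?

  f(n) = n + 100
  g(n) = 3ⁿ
False

f(n) = n + 100 is O(n), and g(n) = 3ⁿ is O(3ⁿ).
Since O(n) grows slower than O(3ⁿ), f(n) = Ω(g(n)) is false.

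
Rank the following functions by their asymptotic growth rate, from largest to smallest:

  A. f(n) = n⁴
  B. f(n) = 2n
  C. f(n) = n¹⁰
C > A > B

Comparing growth rates:
C = n¹⁰ is O(n¹⁰)
A = n⁴ is O(n⁴)
B = 2n is O(n)

Therefore, the order from fastest to slowest is: C > A > B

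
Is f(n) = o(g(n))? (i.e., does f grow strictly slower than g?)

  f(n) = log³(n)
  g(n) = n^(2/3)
True

f(n) = log³(n) is O(log³ n), and g(n) = n^(2/3) is O(n^(2/3)).
Since O(log³ n) grows strictly slower than O(n^(2/3)), f(n) = o(g(n)) is true.
This means lim(n→∞) f(n)/g(n) = 0.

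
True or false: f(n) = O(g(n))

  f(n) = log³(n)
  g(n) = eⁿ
True

f(n) = log³(n) is O(log³ n), and g(n) = eⁿ is O(eⁿ).
Since O(log³ n) ⊆ O(eⁿ) (f grows no faster than g), f(n) = O(g(n)) is true.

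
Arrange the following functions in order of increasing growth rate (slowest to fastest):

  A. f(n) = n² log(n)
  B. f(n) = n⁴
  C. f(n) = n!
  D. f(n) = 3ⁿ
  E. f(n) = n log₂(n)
E < A < B < D < C

Comparing growth rates:
E = n log₂(n) is O(n log n)
A = n² log(n) is O(n² log n)
B = n⁴ is O(n⁴)
D = 3ⁿ is O(3ⁿ)
C = n! is O(n!)

Therefore, the order from slowest to fastest is: E < A < B < D < C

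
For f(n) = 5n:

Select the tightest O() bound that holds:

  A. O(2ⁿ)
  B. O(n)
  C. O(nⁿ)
B

f(n) = 5n is O(n).
All listed options are valid Big-O bounds (upper bounds),
but O(n) is the tightest (smallest valid bound).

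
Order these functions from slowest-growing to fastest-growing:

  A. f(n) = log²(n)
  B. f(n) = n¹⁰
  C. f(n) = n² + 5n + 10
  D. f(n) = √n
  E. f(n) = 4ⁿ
A < D < C < B < E

Comparing growth rates:
A = log²(n) is O(log² n)
D = √n is O(√n)
C = n² + 5n + 10 is O(n²)
B = n¹⁰ is O(n¹⁰)
E = 4ⁿ is O(4ⁿ)

Therefore, the order from slowest to fastest is: A < D < C < B < E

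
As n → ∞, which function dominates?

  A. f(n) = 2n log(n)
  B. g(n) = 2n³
B

f(n) = 2n log(n) is O(n log n), while g(n) = 2n³ is O(n³).
Since O(n³) grows faster than O(n log n), g(n) dominates.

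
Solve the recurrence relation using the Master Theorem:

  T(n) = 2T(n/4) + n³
Θ(n³)

Master Theorem: a = 2, b = 4, f(n) = n³.
Compute the critical exponent d = log₄(2) = 0.500.
Compare f(n) = Θ(n³) against n^d:
  k = 3 > d = 0.500, so f(n) = Ω(n^(d+ε)) — Case 3.
  Regularity: a·(n/b)^3/n^3 = a/b^3 = 2/64 < 1 ✓.
  The top-level work dominates: T(n) = Θ(f(n)) = Θ(n³).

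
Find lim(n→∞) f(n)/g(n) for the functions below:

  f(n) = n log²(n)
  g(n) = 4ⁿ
0

Since n log²(n) (O(n log² n)) grows slower than 4ⁿ (O(4ⁿ)),
the ratio f(n)/g(n) → 0 as n → ∞.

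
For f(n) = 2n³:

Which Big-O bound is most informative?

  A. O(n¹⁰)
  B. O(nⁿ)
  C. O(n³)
C

f(n) = 2n³ is O(n³).
All listed options are valid Big-O bounds (upper bounds),
but O(n³) is the tightest (smallest valid bound).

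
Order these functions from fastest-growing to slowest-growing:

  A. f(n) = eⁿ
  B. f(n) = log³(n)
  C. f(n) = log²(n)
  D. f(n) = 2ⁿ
A > D > B > C

Comparing growth rates:
A = eⁿ is O(eⁿ)
D = 2ⁿ is O(2ⁿ)
B = log³(n) is O(log³ n)
C = log²(n) is O(log² n)

Therefore, the order from fastest to slowest is: A > D > B > C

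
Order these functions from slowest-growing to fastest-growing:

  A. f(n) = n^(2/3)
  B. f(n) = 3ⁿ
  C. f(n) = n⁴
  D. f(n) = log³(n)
D < A < C < B

Comparing growth rates:
D = log³(n) is O(log³ n)
A = n^(2/3) is O(n^(2/3))
C = n⁴ is O(n⁴)
B = 3ⁿ is O(3ⁿ)

Therefore, the order from slowest to fastest is: D < A < C < B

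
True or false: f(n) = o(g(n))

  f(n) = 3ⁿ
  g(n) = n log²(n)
False

f(n) = 3ⁿ is O(3ⁿ), and g(n) = n log²(n) is O(n log² n).
Since O(3ⁿ) grows faster than or equal to O(n log² n), f(n) = o(g(n)) is false.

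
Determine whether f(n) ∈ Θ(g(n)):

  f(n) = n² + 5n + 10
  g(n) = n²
True

f(n) = n² + 5n + 10 and g(n) = n² are both O(n²).
Since they have the same asymptotic growth rate, f(n) = Θ(g(n)) is true.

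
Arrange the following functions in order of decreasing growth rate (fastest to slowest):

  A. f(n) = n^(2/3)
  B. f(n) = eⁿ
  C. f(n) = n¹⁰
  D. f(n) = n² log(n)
B > C > D > A

Comparing growth rates:
B = eⁿ is O(eⁿ)
C = n¹⁰ is O(n¹⁰)
D = n² log(n) is O(n² log n)
A = n^(2/3) is O(n^(2/3))

Therefore, the order from fastest to slowest is: B > C > D > A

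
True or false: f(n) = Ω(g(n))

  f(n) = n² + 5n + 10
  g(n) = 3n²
True

f(n) = n² + 5n + 10 and g(n) = 3n² are both O(n²).
Big-Ω permits equal growth rates (f ≥ c·g for some c > 0), so f(n) = Ω(g(n)) is true.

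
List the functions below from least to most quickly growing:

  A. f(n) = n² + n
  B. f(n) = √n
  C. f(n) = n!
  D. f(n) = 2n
B < D < A < C

Comparing growth rates:
B = √n is O(√n)
D = 2n is O(n)
A = n² + n is O(n²)
C = n! is O(n!)

Therefore, the order from slowest to fastest is: B < D < A < C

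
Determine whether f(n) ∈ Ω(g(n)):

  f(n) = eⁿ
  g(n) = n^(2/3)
True

f(n) = eⁿ is O(eⁿ), and g(n) = n^(2/3) is O(n^(2/3)).
Since O(eⁿ) grows at least as fast as O(n^(2/3)), f(n) = Ω(g(n)) is true.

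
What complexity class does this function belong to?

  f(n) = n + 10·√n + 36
O(n)

The dominant term in n + 10·√n + 36 is n, which is Θ(n).
Lower-order terms (10·√n, 36) are asymptotically negligible.
Constants are absorbed, so the tightest bound is O(n).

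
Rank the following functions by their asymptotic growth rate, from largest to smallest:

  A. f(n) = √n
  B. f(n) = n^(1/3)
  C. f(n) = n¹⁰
C > A > B

Comparing growth rates:
C = n¹⁰ is O(n¹⁰)
A = √n is O(√n)
B = n^(1/3) is O(n^(1/3))

Therefore, the order from fastest to slowest is: C > A > B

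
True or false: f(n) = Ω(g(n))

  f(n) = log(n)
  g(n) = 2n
False

f(n) = log(n) is O(log n), and g(n) = 2n is O(n).
Since O(log n) grows slower than O(n), f(n) = Ω(g(n)) is false.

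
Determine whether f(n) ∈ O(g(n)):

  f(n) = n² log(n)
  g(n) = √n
False

f(n) = n² log(n) is O(n² log n), and g(n) = √n is O(√n).
Since O(n² log n) grows faster than O(√n), f(n) = O(g(n)) is false.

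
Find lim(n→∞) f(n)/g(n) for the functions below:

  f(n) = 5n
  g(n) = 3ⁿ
0

Since 5n (O(n)) grows slower than 3ⁿ (O(3ⁿ)),
the ratio f(n)/g(n) → 0 as n → ∞.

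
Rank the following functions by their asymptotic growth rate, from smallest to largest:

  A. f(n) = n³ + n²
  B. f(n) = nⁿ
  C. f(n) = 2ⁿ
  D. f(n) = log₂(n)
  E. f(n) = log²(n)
D < E < A < C < B

Comparing growth rates:
D = log₂(n) is O(log n)
E = log²(n) is O(log² n)
A = n³ + n² is O(n³)
C = 2ⁿ is O(2ⁿ)
B = nⁿ is O(nⁿ)

Therefore, the order from slowest to fastest is: D < E < A < C < B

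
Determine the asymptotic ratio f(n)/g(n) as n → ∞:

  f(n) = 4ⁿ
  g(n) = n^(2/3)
∞

Since 4ⁿ (O(4ⁿ)) grows faster than n^(2/3) (O(n^(2/3))),
the ratio f(n)/g(n) → ∞ as n → ∞.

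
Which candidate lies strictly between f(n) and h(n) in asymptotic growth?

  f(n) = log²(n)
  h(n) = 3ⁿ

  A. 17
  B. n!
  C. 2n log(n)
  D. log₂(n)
C

We need g(n) with log²(n) = o(g(n)) and g(n) = o(3ⁿ), i.e. O(log² n) ≺ g ≺ O(3ⁿ).
Check each option:
  A. 17 — O(1) does not grow strictly faster than f(n)
  B. n! — O(n!) does not grow strictly slower than h(n)
  C. 2n log(n) — O(n log n) is strictly between O(log² n) and O(3ⁿ) ✓
  D. log₂(n) — O(log n) does not grow strictly faster than f(n)

Only option C (2n log(n)) lies strictly between.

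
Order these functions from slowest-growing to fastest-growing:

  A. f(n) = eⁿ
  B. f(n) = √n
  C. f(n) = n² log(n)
B < C < A

Comparing growth rates:
B = √n is O(√n)
C = n² log(n) is O(n² log n)
A = eⁿ is O(eⁿ)

Therefore, the order from slowest to fastest is: B < C < A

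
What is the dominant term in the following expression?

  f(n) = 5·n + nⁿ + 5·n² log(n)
nⁿ

Looking at each term:
  - 5·n is O(n)
  - nⁿ is O(nⁿ)
  - 5·n² log(n) is O(n² log n)

The term nⁿ (O(nⁿ)) grows fastest and dominates all others.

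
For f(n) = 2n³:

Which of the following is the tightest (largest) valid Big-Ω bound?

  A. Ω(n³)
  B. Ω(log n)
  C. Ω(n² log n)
A

f(n) = 2n³ is Ω(n³).
All listed options are valid Big-Ω bounds (lower bounds),
but Ω(n³) is the tightest (largest valid bound).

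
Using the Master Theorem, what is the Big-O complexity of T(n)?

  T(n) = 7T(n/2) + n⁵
Θ(n⁵)

Master Theorem: a = 7, b = 2, f(n) = n⁵.
Compute the critical exponent d = log₂(7) = 2.807.
Compare f(n) = Θ(n⁵) against n^d:
  k = 5 > d = 2.807, so f(n) = Ω(n^(d+ε)) — Case 3.
  Regularity: a·(n/b)^5/n^5 = a/b^5 = 7/32 < 1 ✓.
  The top-level work dominates: T(n) = Θ(f(n)) = Θ(n⁵).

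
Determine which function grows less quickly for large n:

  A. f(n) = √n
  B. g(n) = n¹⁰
A

f(n) = √n is O(√n), while g(n) = n¹⁰ is O(n¹⁰).
Since O(√n) grows slower than O(n¹⁰), f(n) is dominated.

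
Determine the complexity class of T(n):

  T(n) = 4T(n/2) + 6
Θ(n²)

Master Theorem: a = 4, b = 2, f(n) = 6.
Compute the critical exponent d = log₂(4) = 2.
Compare f(n) = Θ(1) against n^d:
  k = 0 < d = 2, so f(n) = O(n^(d-ε)) — Case 1.
  The recursion cost dominates: T(n) = Θ(n^d) = Θ(n²).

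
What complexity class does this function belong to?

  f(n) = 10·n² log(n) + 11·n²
O(n² log n)

The dominant term in 10·n² log(n) + 11·n² is 10·n² log(n), which is Θ(n² log n).
Lower-order terms (11·n²) are asymptotically negligible.
Constants are absorbed, so the tightest bound is O(n² log n).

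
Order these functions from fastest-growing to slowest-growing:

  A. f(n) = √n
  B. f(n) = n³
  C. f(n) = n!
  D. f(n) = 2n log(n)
C > B > D > A

Comparing growth rates:
C = n! is O(n!)
B = n³ is O(n³)
D = 2n log(n) is O(n log n)
A = √n is O(√n)

Therefore, the order from fastest to slowest is: C > B > D > A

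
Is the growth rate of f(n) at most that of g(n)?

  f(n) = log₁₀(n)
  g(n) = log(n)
True

f(n) = log₁₀(n) and g(n) = log(n) are both O(log n).
Big-O permits equal growth rates (f ≤ c·g for some c), so f(n) = O(g(n)) is true.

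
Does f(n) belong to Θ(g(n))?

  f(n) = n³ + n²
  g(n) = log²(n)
False

f(n) = n³ + n² is O(n³), and g(n) = log²(n) is O(log² n).
Since they have different growth rates, f(n) = Θ(g(n)) is false.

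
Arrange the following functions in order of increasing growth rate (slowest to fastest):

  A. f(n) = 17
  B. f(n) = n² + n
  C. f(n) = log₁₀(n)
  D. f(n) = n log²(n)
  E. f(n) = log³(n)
A < C < E < D < B

Comparing growth rates:
A = 17 is O(1)
C = log₁₀(n) is O(log n)
E = log³(n) is O(log³ n)
D = n log²(n) is O(n log² n)
B = n² + n is O(n²)

Therefore, the order from slowest to fastest is: A < C < E < D < B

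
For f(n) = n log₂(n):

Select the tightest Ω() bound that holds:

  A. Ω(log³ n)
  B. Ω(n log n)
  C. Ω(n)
B

f(n) = n log₂(n) is Ω(n log n).
All listed options are valid Big-Ω bounds (lower bounds),
but Ω(n log n) is the tightest (largest valid bound).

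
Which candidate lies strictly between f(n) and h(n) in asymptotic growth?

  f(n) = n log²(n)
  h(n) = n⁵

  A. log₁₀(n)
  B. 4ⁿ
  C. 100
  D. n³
D

We need g(n) with n log²(n) = o(g(n)) and g(n) = o(n⁵), i.e. O(n log² n) ≺ g ≺ O(n⁵).
Check each option:
  A. log₁₀(n) — O(log n) does not grow strictly faster than f(n)
  B. 4ⁿ — O(4ⁿ) does not grow strictly slower than h(n)
  C. 100 — O(1) does not grow strictly faster than f(n)
  D. n³ — O(n³) is strictly between O(n log² n) and O(n⁵) ✓

Only option D (n³) lies strictly between.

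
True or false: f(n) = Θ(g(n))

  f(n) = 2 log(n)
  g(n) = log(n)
True

f(n) = 2 log(n) and g(n) = log(n) are both O(log n).
Since they have the same asymptotic growth rate, f(n) = Θ(g(n)) is true.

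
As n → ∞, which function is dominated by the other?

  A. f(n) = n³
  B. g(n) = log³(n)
B

f(n) = n³ is O(n³), while g(n) = log³(n) is O(log³ n).
Since O(log³ n) grows slower than O(n³), g(n) is dominated.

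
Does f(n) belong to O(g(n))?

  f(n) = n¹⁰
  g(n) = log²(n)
False

f(n) = n¹⁰ is O(n¹⁰), and g(n) = log²(n) is O(log² n).
Since O(n¹⁰) grows faster than O(log² n), f(n) = O(g(n)) is false.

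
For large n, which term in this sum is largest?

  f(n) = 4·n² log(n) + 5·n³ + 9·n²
5·n³

Looking at each term:
  - 4·n² log(n) is O(n² log n)
  - 5·n³ is O(n³)
  - 9·n² is O(n²)

The term 5·n³ (O(n³)) grows fastest and dominates all others.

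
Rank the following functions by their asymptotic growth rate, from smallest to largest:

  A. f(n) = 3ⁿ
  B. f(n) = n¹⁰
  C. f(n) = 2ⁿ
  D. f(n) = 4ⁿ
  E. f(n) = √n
E < B < C < A < D

Comparing growth rates:
E = √n is O(√n)
B = n¹⁰ is O(n¹⁰)
C = 2ⁿ is O(2ⁿ)
A = 3ⁿ is O(3ⁿ)
D = 4ⁿ is O(4ⁿ)

Therefore, the order from slowest to fastest is: E < B < C < A < D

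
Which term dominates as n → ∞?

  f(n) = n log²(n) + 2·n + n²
n²

Looking at each term:
  - n log²(n) is O(n log² n)
  - 2·n is O(n)
  - n² is O(n²)

The term n² (O(n²)) grows fastest and dominates all others.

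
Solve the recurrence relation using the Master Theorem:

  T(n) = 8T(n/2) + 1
Θ(n³)

Master Theorem: a = 8, b = 2, f(n) = 1.
Compute the critical exponent d = log₂(8) = 3.
Compare f(n) = Θ(1) against n^d:
  k = 0 < d = 3, so f(n) = O(n^(d-ε)) — Case 1.
  The recursion cost dominates: T(n) = Θ(n^d) = Θ(n³).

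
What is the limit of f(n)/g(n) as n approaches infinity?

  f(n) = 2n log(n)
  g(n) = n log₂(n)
log(4)

Since 2n log(n) and n log₂(n) have the same growth rate (O(n log n)),
the ratio converges to a constant: log(4).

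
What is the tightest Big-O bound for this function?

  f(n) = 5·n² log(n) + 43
O(n² log n)

The dominant term in 5·n² log(n) + 43 is 5·n² log(n), which is Θ(n² log n).
Lower-order terms (43) are asymptotically negligible.
Constants are absorbed, so the tightest bound is O(n² log n).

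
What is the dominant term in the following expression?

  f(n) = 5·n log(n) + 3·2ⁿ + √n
3·2ⁿ

Looking at each term:
  - 5·n log(n) is O(n log n)
  - 3·2ⁿ is O(2ⁿ)
  - √n is O(√n)

The term 3·2ⁿ (O(2ⁿ)) grows fastest and dominates all others.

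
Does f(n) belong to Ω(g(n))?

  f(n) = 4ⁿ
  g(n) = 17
True

f(n) = 4ⁿ is O(4ⁿ), and g(n) = 17 is O(1).
Since O(4ⁿ) grows at least as fast as O(1), f(n) = Ω(g(n)) is true.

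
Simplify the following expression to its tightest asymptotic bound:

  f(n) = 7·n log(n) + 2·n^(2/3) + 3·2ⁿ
Θ(2ⁿ)

Order the terms by growth rate: 2·n^(2/3) ≺ 7·n log(n) ≺ 3·2ⁿ.
The fastest-growing term 3·2ⁿ dominates as n → ∞; dropping its constant factor gives Θ(2ⁿ).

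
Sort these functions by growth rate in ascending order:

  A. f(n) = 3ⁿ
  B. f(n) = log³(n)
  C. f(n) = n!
B < A < C

Comparing growth rates:
B = log³(n) is O(log³ n)
A = 3ⁿ is O(3ⁿ)
C = n! is O(n!)

Therefore, the order from slowest to fastest is: B < A < C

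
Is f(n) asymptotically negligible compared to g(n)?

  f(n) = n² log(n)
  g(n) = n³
True

f(n) = n² log(n) is O(n² log n), and g(n) = n³ is O(n³).
Since O(n² log n) grows strictly slower than O(n³), f(n) = o(g(n)) is true.
This means lim(n→∞) f(n)/g(n) = 0.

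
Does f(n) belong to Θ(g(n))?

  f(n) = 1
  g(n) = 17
True

f(n) = 1 and g(n) = 17 are both O(1).
Since they have the same asymptotic growth rate, f(n) = Θ(g(n)) is true.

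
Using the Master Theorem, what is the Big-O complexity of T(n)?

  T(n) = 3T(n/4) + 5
Θ(n^log₄(3))

Master Theorem: a = 3, b = 4, f(n) = 5.
Compute the critical exponent d = log₄(3) = 0.792.
Compare f(n) = Θ(1) against n^d:
  k = 0 < d = 0.792, so f(n) = O(n^(d-ε)) — Case 1.
  The recursion cost dominates: T(n) = Θ(n^d) = Θ(n^log₄(3)).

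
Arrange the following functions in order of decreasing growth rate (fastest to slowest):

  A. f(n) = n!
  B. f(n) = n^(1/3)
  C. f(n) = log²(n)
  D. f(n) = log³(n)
A > B > D > C

Comparing growth rates:
A = n! is O(n!)
B = n^(1/3) is O(n^(1/3))
D = log³(n) is O(log³ n)
C = log²(n) is O(log² n)

Therefore, the order from fastest to slowest is: A > B > D > C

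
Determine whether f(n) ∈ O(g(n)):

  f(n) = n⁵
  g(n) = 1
False

f(n) = n⁵ is O(n⁵), and g(n) = 1 is O(1).
Since O(n⁵) grows faster than O(1), f(n) = O(g(n)) is false.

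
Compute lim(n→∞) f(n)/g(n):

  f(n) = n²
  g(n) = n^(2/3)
∞

Since n² (O(n²)) grows faster than n^(2/3) (O(n^(2/3))),
the ratio f(n)/g(n) → ∞ as n → ∞.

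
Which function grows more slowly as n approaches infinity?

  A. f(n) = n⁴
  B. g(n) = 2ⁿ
A

f(n) = n⁴ is O(n⁴), while g(n) = 2ⁿ is O(2ⁿ).
Since O(n⁴) grows slower than O(2ⁿ), f(n) is dominated.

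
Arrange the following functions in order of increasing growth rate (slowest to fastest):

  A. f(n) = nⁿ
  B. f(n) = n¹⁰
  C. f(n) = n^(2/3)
C < B < A

Comparing growth rates:
C = n^(2/3) is O(n^(2/3))
B = n¹⁰ is O(n¹⁰)
A = nⁿ is O(nⁿ)

Therefore, the order from slowest to fastest is: C < B < A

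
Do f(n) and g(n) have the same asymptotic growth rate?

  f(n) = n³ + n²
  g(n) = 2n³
True

f(n) = n³ + n² and g(n) = 2n³ are both O(n³).
Since they have the same asymptotic growth rate, f(n) = Θ(g(n)) is true.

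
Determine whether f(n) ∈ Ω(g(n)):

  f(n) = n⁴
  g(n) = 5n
True

f(n) = n⁴ is O(n⁴), and g(n) = 5n is O(n).
Since O(n⁴) grows at least as fast as O(n), f(n) = Ω(g(n)) is true.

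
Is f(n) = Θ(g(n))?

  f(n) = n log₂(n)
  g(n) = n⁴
False

f(n) = n log₂(n) is O(n log n), and g(n) = n⁴ is O(n⁴).
Since they have different growth rates, f(n) = Θ(g(n)) is false.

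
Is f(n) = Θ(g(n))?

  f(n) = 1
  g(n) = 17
True

f(n) = 1 and g(n) = 17 are both O(1).
Since they have the same asymptotic growth rate, f(n) = Θ(g(n)) is true.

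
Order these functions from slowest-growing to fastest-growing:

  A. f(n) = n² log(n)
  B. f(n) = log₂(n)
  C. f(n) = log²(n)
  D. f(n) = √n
B < C < D < A

Comparing growth rates:
B = log₂(n) is O(log n)
C = log²(n) is O(log² n)
D = √n is O(√n)
A = n² log(n) is O(n² log n)

Therefore, the order from slowest to fastest is: B < C < D < A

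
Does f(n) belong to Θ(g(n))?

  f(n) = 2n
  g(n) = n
True

f(n) = 2n and g(n) = n are both O(n).
Since they have the same asymptotic growth rate, f(n) = Θ(g(n)) is true.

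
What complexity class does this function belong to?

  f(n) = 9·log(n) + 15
O(log n)

The dominant term in 9·log(n) + 15 is 9·log(n), which is Θ(log n).
Lower-order terms (15) are asymptotically negligible.
Constants are absorbed, so the tightest bound is O(log n).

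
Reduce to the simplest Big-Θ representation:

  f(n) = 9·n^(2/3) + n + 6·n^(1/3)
Θ(n)

Order the terms by growth rate: 6·n^(1/3) ≺ 9·n^(2/3) ≺ n.
The fastest-growing term n dominates as n → ∞; dropping its constant factor gives Θ(n).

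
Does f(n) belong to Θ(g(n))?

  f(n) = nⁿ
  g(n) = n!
False

f(n) = nⁿ is O(nⁿ), and g(n) = n! is O(n!).
Since they have different growth rates, f(n) = Θ(g(n)) is false.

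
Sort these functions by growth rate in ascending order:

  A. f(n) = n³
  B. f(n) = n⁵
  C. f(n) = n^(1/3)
C < A < B

Comparing growth rates:
C = n^(1/3) is O(n^(1/3))
A = n³ is O(n³)
B = n⁵ is O(n⁵)

Therefore, the order from slowest to fastest is: C < A < B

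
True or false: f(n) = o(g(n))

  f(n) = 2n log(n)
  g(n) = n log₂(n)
False

f(n) = 2n log(n) is O(n log n), and g(n) = n log₂(n) is O(n log n).
Since they have the same growth rate, f(n) = o(g(n)) is false.
(f = o(g) requires f to grow strictly slower, not equal.)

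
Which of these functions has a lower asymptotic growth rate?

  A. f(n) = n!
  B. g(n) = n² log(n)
B

f(n) = n! is O(n!), while g(n) = n² log(n) is O(n² log n).
Since O(n² log n) grows slower than O(n!), g(n) is dominated.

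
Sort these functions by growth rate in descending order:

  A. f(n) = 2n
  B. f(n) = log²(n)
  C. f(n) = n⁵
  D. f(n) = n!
D > C > A > B

Comparing growth rates:
D = n! is O(n!)
C = n⁵ is O(n⁵)
A = 2n is O(n)
B = log²(n) is O(log² n)

Therefore, the order from fastest to slowest is: D > C > A > B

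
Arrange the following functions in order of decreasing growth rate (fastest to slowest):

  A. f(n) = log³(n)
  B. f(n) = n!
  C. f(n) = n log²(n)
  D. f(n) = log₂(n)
B > C > A > D

Comparing growth rates:
B = n! is O(n!)
C = n log²(n) is O(n log² n)
A = log³(n) is O(log³ n)
D = log₂(n) is O(log n)

Therefore, the order from fastest to slowest is: B > C > A > D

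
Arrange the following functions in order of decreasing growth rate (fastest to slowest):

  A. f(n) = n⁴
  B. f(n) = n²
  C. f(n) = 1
A > B > C

Comparing growth rates:
A = n⁴ is O(n⁴)
B = n² is O(n²)
C = 1 is O(1)

Therefore, the order from fastest to slowest is: A > B > C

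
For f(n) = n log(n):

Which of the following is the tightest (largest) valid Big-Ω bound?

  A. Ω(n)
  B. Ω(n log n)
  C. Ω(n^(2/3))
B

f(n) = n log(n) is Ω(n log n).
All listed options are valid Big-Ω bounds (lower bounds),
but Ω(n log n) is the tightest (largest valid bound).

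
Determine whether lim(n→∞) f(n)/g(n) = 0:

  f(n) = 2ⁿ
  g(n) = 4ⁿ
True

f(n) = 2ⁿ is O(2ⁿ), and g(n) = 4ⁿ is O(4ⁿ).
Since O(2ⁿ) grows strictly slower than O(4ⁿ), f(n) = o(g(n)) is true.
This means lim(n→∞) f(n)/g(n) = 0.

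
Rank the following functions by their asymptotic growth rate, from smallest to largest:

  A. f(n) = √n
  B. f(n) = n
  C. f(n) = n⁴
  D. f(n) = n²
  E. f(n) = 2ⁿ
A < B < D < C < E

Comparing growth rates:
A = √n is O(√n)
B = n is O(n)
D = n² is O(n²)
C = n⁴ is O(n⁴)
E = 2ⁿ is O(2ⁿ)

Therefore, the order from slowest to fastest is: A < B < D < C < E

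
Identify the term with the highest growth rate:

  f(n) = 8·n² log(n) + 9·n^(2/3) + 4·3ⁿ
4·3ⁿ

Looking at each term:
  - 8·n² log(n) is O(n² log n)
  - 9·n^(2/3) is O(n^(2/3))
  - 4·3ⁿ is O(3ⁿ)

The term 4·3ⁿ (O(3ⁿ)) grows fastest and dominates all others.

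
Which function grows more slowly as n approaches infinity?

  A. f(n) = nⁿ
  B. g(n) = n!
B

f(n) = nⁿ is O(nⁿ), while g(n) = n! is O(n!).
Since O(n!) grows slower than O(nⁿ), g(n) is dominated.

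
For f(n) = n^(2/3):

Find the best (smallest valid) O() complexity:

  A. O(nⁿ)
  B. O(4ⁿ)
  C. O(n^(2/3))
C

f(n) = n^(2/3) is O(n^(2/3)).
All listed options are valid Big-O bounds (upper bounds),
but O(n^(2/3)) is the tightest (smallest valid bound).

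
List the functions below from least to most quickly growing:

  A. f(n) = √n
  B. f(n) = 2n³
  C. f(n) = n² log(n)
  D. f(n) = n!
A < C < B < D

Comparing growth rates:
A = √n is O(√n)
C = n² log(n) is O(n² log n)
B = 2n³ is O(n³)
D = n! is O(n!)

Therefore, the order from slowest to fastest is: A < C < B < D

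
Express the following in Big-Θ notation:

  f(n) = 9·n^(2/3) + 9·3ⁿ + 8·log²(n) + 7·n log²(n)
Θ(3ⁿ)

Order the terms by growth rate: 8·log²(n) ≺ 9·n^(2/3) ≺ 7·n log²(n) ≺ 9·3ⁿ.
The fastest-growing term 9·3ⁿ dominates as n → ∞; dropping its constant factor gives Θ(3ⁿ).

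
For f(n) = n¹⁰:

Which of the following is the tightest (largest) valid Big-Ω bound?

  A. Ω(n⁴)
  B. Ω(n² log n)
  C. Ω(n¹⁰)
C

f(n) = n¹⁰ is Ω(n¹⁰).
All listed options are valid Big-Ω bounds (lower bounds),
but Ω(n¹⁰) is the tightest (largest valid bound).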